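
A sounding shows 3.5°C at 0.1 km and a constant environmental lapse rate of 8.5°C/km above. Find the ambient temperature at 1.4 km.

100–1400 m, environmental: Δz = 1.3 km ⇒ ΔT = -11.05°C; T = -7.55°C

-7.55°C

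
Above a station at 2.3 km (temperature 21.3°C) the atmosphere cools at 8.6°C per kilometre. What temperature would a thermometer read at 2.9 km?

16.14°C

2300 → 2900 m (environmental, 8.6°C/km): ΔT = -8.6 × 0.6 = -5.16°C → T = 16.14°C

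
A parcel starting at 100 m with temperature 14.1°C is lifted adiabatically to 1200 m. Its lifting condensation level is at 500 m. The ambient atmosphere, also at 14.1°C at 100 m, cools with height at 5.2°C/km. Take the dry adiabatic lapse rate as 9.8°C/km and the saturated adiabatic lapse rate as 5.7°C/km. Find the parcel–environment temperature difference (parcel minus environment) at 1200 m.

Parcel:
  From 100 m to 500 m (dry): cools by 9.8 × 0.4 = 3.92°C, giving 10.18°C.
  From 500 m to 1200 m (saturated): cools by 5.7 × 0.7 = 3.99°C, giving 6.19°C.
Environment:
  From 100 m to 1200 m (environment): cools by 5.2 × 1.1 = 5.72°C, giving 8.38°C.
T_parcel − T_env = 6.19 − 8.38 = -2.19°C

-2.19°C (parcel cooler than environment)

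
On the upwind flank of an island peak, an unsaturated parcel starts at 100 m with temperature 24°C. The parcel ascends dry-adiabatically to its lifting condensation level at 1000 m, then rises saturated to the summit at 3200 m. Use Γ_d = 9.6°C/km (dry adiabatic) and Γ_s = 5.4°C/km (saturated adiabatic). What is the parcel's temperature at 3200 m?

3.48°C

100–1000 m, dry: Δz = 0.9 km ⇒ ΔT = -8.64°C; T = 15.36°C
1000–3200 m, saturated: Δz = 2.2 km ⇒ ΔT = -11.88°C; T = 3.48°C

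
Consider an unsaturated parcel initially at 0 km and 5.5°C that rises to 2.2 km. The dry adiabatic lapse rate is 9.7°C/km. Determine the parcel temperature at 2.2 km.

Dry adiabatic to 2200 m: -9.7 × 2.2 km = -21.34°C, so T = -15.84°C.

-15.84°C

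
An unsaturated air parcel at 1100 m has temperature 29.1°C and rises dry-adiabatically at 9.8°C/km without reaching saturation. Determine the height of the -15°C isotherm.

Height above start = (29.1 − (-15)) / 9.8 = 4.5 km
Altitude = 1100 m + 4500 m = 5600 m

5600 m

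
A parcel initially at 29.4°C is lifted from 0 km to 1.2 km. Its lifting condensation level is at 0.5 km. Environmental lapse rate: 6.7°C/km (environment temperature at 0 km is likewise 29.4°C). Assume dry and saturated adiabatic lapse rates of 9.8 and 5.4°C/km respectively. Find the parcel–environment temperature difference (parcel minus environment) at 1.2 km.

Parcel:
  Dry to 500 m: -9.8 × 0.5 km = -4.9°C, so T = 24.5°C.
  Saturated to 1200 m: -5.4 × 0.7 km = -3.78°C, so T = 20.72°C.
Environment:
  Environment to 1200 m: -6.7 × 1.2 km = -8.04°C, so T = 21.36°C.
T_parcel − T_env = 20.72 − 21.36 = -0.64°C

-0.64°C (parcel cooler than environment)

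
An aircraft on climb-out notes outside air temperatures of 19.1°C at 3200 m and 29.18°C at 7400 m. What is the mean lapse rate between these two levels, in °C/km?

-2.4°C/km

Γ = −ΔT/Δz = (19.1 − 29.18) / (7400 − 3200) m
  = -10.08°C / 4.2 km = -2.4°C/km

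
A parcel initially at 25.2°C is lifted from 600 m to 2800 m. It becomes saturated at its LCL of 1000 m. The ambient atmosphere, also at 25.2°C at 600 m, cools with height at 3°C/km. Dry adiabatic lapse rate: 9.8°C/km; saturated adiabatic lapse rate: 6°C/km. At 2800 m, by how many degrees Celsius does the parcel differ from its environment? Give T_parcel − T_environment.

-8.12°C (parcel cooler than environment)

Parcel:
  From 600 m to 1000 m (dry): cools by 9.8 × 0.4 = 3.92°C, giving 21.28°C.
  From 1000 m to 2800 m (saturated): cools by 6 × 1.8 = 10.8°C, giving 10.48°C.
Environment:
  From 600 m to 2800 m (environment): cools by 3 × 2.2 = 6.6°C, giving 18.6°C.
T_parcel − T_env = 10.48 − 18.6 = -8.12°C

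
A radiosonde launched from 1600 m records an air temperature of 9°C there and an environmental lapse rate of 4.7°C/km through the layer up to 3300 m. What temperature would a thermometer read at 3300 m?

Environmental to 3300 m: -4.7 × 1.7 km = -7.99°C, so T = 1.01°C.

1.01°C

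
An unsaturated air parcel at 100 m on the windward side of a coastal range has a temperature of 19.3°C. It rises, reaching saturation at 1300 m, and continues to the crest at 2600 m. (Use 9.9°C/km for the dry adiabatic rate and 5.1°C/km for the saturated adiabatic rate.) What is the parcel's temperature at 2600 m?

100 → 1300 m (dry, 9.9°C/km): ΔT = -9.9 × 1.2 = -11.88°C → T = 7.42°C
1300 → 2600 m (saturated, 5.1°C/km): ΔT = -5.1 × 1.3 = -6.63°C → T = 0.79°C

0.79°C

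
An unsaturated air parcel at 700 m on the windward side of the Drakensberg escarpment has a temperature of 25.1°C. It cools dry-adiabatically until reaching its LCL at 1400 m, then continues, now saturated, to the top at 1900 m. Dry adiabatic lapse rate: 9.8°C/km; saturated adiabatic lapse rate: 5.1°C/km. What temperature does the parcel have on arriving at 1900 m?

15.69°C

From 700 m to 1400 m (dry): cools by 9.8 × 0.7 = 6.86°C, giving 18.24°C.
From 1400 m to 1900 m (saturated): cools by 5.1 × 0.5 = 2.55°C, giving 15.69°C.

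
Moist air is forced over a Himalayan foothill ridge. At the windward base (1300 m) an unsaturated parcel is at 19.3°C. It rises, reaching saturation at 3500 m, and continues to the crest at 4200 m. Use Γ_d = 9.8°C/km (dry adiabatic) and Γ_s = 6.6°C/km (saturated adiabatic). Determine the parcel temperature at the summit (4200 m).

1300–3500 m, dry: Δz = 2.2 km ⇒ ΔT = -21.56°C; T = -2.26°C
3500–4200 m, saturated: Δz = 0.7 km ⇒ ΔT = -4.62°C; T = -6.88°C

-6.88°C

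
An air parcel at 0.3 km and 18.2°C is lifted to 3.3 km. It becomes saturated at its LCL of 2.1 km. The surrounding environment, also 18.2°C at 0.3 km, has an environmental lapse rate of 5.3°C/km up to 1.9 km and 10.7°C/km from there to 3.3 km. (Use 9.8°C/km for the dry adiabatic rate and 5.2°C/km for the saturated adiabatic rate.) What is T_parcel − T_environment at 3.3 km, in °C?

Parcel:
  300 → 2100 m (dry, 9.8°C/km): ΔT = -9.8 × 1.8 = -17.64°C → T = 0.56°C
  2100 → 3300 m (saturated, 5.2°C/km): ΔT = -5.2 × 1.2 = -6.24°C → T = -5.68°C
Environment:
  300 → 1900 m (environment, lower layer, 5.3°C/km): ΔT = -5.3 × 1.6 = -8.48°C → T = 9.72°C
  1900 → 3300 m (environment, upper layer, 10.7°C/km): ΔT = -10.7 × 1.4 = -14.98°C → T = -5.26°C
T_parcel − T_env = -5.68 − (-5.26) = -0.42°C

-0.42°C (parcel cooler than environment)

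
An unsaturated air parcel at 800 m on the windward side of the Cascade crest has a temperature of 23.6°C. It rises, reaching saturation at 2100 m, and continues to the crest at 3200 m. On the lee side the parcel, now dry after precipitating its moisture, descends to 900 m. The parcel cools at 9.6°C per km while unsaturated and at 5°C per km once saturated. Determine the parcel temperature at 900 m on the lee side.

800–2100 m, dry: Δz = 1.3 km ⇒ ΔT = -12.48°C; T = 11.12°C
2100–3200 m, saturated: Δz = 1.1 km ⇒ ΔT = -5.5°C; T = 5.62°C
3200–900 m, dry descent: Δz = 2.3 km ⇒ ΔT = +22.08°C; T = 27.7°C

27.7°C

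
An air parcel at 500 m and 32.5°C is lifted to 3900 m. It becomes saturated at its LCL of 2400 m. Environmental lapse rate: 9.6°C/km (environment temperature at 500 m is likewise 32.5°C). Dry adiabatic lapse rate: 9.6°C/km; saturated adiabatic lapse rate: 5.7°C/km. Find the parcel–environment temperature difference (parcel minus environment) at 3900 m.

+5.85°C (parcel warmer than environment)

Parcel:
  Dry to 2400 m: -9.6 × 1.9 km = -18.24°C, so T = 14.26°C.
  Saturated to 3900 m: -5.7 × 1.5 km = -8.55°C, so T = 5.71°C.
Environment:
  Environment to 3900 m: -9.6 × 3.4 km = -32.64°C, so T = -0.14°C.
T_parcel − T_env = 5.71 − (-0.14) = +5.85°C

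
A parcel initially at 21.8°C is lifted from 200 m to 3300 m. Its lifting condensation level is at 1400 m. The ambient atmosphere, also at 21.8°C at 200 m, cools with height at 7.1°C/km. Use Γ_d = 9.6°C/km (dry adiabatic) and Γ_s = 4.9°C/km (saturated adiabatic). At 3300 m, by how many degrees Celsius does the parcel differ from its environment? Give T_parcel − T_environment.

Parcel:
  200–1400 m, dry: Δz = 1.2 km ⇒ ΔT = -11.52°C; T = 10.28°C
  1400–3300 m, saturated: Δz = 1.9 km ⇒ ΔT = -9.31°C; T = 0.97°C
Environment:
  200–3300 m, environment: Δz = 3.1 km ⇒ ΔT = -22.01°C; T = -0.21°C
T_parcel − T_env = 0.97 − (-0.21) = +1.18°C

+1.18°C (parcel warmer than environment)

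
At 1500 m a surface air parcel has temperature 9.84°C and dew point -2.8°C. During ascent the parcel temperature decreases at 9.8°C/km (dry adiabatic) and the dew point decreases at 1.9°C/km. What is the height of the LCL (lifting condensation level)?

T and T_d converge at 9.8 − 1.9 = 7.9°C per km
Height above start = (9.84 − (-2.8)) / 7.9 = 1.6 km
LCL altitude = 1500 m + 1600 m = 3100 m

3100 m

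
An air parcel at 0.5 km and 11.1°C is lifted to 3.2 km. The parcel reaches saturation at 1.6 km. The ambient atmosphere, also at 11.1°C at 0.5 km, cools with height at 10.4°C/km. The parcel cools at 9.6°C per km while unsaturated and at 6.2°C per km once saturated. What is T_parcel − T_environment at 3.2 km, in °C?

+7.6°C (parcel warmer than environment)

Parcel:
  From 500 m to 1600 m (dry): cools by 9.6 × 1.1 = 10.56°C, giving 0.54°C.
  From 1600 m to 3200 m (saturated): cools by 6.2 × 1.6 = 9.92°C, giving -9.38°C.
Environment:
  From 500 m to 3200 m (environment): cools by 10.4 × 2.7 = 28.08°C, giving -16.98°C.
T_parcel − T_env = -9.38 − (-16.98) = +7.6°C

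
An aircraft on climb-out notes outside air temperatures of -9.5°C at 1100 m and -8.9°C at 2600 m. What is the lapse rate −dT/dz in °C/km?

Γ = −ΔT/Δz = (-9.5 − (-8.9)) / (2600 − 1100) m
  = -0.6°C / 1.5 km = -0.4°C/km

-0.4°C/km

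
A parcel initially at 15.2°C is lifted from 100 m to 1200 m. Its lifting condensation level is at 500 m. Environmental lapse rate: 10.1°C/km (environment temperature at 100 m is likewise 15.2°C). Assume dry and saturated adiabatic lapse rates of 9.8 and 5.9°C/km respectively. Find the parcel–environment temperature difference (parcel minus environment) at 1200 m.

+3.06°C (parcel warmer than environment)

Parcel:
  100 → 500 m (dry, 9.8°C/km): ΔT = -9.8 × 0.4 = -3.92°C → T = 11.28°C
  500 → 1200 m (saturated, 5.9°C/km): ΔT = -5.9 × 0.7 = -4.13°C → T = 7.15°C
Environment:
  100 → 1200 m (environment, 10.1°C/km): ΔT = -10.1 × 1.1 = -11.11°C → T = 4.09°C
T_parcel − T_env = 7.15 − 4.09 = +3.06°C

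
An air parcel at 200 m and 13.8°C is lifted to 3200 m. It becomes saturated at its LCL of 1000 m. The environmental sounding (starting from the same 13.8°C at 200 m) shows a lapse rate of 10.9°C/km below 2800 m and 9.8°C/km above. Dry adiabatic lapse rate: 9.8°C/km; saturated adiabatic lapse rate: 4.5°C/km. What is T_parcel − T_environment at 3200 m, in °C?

Parcel:
  From 200 m to 1000 m (dry): cools by 9.8 × 0.8 = 7.84°C, giving 5.96°C.
  From 1000 m to 3200 m (saturated): cools by 4.5 × 2.2 = 9.9°C, giving -3.94°C.
Environment:
  From 200 m to 2800 m (environment, lower layer): cools by 10.9 × 2.6 = 28.34°C, giving -14.54°C.
  From 2800 m to 3200 m (environment, upper layer): cools by 9.8 × 0.4 = 3.92°C, giving -18.46°C.
T_parcel − T_env = -3.94 − (-18.46) = +14.52°C

+14.52°C (parcel warmer than environment)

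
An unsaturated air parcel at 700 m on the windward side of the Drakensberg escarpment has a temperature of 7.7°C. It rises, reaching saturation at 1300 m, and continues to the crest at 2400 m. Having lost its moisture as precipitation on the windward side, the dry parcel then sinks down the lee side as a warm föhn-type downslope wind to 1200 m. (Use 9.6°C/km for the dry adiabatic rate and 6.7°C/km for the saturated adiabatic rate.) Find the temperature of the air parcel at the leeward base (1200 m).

700 → 1300 m (dry, 9.6°C/km): ΔT = -9.6 × 0.6 = -5.76°C → T = 1.94°C
1300 → 2400 m (saturated, 6.7°C/km): ΔT = -6.7 × 1.1 = -7.37°C → T = -5.43°C
2400 → 1200 m (dry descent, 9.6°C/km): ΔT = +9.6 × 1.2 = +11.52°C → T = 6.09°C

6.09°C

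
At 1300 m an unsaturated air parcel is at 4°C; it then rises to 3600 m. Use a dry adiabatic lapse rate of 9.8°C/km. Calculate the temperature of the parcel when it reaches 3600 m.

Dry adiabatic to 3600 m: -9.8 × 2.3 km = -22.54°C, so T = -18.54°C.

-18.54°C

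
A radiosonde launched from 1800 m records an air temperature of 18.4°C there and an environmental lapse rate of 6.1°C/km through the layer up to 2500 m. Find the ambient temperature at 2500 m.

1800–2500 m, environmental: Δz = 0.7 km ⇒ ΔT = -4.27°C; T = 14.13°C

14.13°C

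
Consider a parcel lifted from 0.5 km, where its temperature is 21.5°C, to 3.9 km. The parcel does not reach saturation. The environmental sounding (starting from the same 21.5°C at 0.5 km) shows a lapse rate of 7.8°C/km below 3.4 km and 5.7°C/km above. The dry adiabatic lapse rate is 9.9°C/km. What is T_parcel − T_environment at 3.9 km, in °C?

-8.19°C (parcel cooler than environment)

Parcel:
  Dry to 3900 m: -9.9 × 3.4 km = -33.66°C, so T = -12.16°C.
Environment:
  Environment, lower layer to 3400 m: -7.8 × 2.9 km = -22.62°C, so T = -1.12°C.
  Environment, upper layer to 3900 m: -5.7 × 0.5 km = -2.85°C, so T = -3.97°C.
T_parcel − T_env = -12.16 − (-3.97) = -8.19°C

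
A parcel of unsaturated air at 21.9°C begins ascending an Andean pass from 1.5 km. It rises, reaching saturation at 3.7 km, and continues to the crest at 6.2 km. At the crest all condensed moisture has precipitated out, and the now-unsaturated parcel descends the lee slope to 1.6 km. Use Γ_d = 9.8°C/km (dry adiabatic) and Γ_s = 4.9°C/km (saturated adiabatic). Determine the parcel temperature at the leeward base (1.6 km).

33.17°C

1500 → 3700 m (dry, 9.8°C/km): ΔT = -9.8 × 2.2 = -21.56°C → T = 0.34°C
3700 → 6200 m (saturated, 4.9°C/km): ΔT = -4.9 × 2.5 = -12.25°C → T = -11.91°C
6200 → 1600 m (dry descent, 9.8°C/km): ΔT = +9.8 × 4.6 = +45.08°C → T = 33.17°C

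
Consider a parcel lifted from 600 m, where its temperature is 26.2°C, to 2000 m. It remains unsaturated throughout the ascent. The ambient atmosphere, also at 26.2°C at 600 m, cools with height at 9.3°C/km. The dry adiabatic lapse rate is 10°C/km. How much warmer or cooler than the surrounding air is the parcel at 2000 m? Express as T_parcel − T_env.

Parcel:
  600–2000 m, dry: Δz = 1.4 km ⇒ ΔT = -14°C; T = 12.2°C
Environment:
  600–2000 m, environment: Δz = 1.4 km ⇒ ΔT = -13.02°C; T = 13.18°C
T_parcel − T_env = 12.2 − 13.18 = -0.98°C

-0.98°C (parcel cooler than environment)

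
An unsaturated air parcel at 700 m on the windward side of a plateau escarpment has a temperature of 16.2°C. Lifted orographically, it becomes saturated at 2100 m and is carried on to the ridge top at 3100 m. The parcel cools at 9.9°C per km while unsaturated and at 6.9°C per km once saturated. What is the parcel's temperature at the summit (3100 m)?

700 → 2100 m (dry, 9.9°C/km): ΔT = -9.9 × 1.4 = -13.86°C → T = 2.34°C
2100 → 3100 m (saturated, 6.9°C/km): ΔT = -6.9 × 1 = -6.9°C → T = -4.56°C

-4.56°C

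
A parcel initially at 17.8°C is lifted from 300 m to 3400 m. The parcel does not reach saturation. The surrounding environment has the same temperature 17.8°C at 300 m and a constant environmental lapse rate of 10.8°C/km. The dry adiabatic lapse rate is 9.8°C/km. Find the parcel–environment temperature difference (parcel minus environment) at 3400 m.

+3.1°C (parcel warmer than environment)

Parcel:
  From 300 m to 3400 m (dry): cools by 9.8 × 3.1 = 30.38°C, giving -12.58°C.
Environment:
  From 300 m to 3400 m (environment): cools by 10.8 × 3.1 = 33.48°C, giving -15.68°C.
T_parcel − T_env = -12.58 − (-15.68) = +3.1°C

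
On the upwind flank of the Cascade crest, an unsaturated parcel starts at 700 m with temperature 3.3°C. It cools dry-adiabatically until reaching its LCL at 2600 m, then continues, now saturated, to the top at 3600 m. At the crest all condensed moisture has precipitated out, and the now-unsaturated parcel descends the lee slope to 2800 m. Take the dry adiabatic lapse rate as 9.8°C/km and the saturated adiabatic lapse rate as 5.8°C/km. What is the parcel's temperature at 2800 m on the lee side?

-13.28°C

From 700 m to 2600 m (dry): cools by 9.8 × 1.9 = 18.62°C, giving -15.32°C.
From 2600 m to 3600 m (saturated): cools by 5.8 × 1 = 5.8°C, giving -21.12°C.
From 3600 m to 2800 m (dry descent): warms by 9.8 × 0.8 = 7.84°C, giving -13.28°C.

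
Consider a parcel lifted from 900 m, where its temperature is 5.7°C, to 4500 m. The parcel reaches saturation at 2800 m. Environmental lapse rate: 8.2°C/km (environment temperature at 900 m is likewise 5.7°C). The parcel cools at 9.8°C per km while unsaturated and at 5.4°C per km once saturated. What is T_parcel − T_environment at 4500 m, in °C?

+1.72°C (parcel warmer than environment)

Parcel:
  900–2800 m, dry: Δz = 1.9 km ⇒ ΔT = -18.62°C; T = -12.92°C
  2800–4500 m, saturated: Δz = 1.7 km ⇒ ΔT = -9.18°C; T = -22.1°C
Environment:
  900–4500 m, environment: Δz = 3.6 km ⇒ ΔT = -29.52°C; T = -23.82°C
T_parcel − T_env = -22.1 − (-23.82) = +1.72°C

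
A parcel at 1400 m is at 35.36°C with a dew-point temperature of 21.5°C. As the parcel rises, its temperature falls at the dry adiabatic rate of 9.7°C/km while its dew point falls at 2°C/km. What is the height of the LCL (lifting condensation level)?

3200 m

T and T_d converge at 9.7 − 2 = 7.7°C per km
Height above start = (35.36 − 21.5) / 7.7 = 1.8 km
LCL altitude = 1400 m + 1800 m = 3200 m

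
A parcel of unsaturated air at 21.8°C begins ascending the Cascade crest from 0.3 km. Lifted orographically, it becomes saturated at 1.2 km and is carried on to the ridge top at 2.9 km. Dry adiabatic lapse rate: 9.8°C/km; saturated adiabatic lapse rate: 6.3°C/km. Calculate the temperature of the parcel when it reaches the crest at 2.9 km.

300 → 1200 m (dry, 9.8°C/km): ΔT = -9.8 × 0.9 = -8.82°C → T = 12.98°C
1200 → 2900 m (saturated, 6.3°C/km): ΔT = -6.3 × 1.7 = -10.71°C → T = 2.27°C

2.27°C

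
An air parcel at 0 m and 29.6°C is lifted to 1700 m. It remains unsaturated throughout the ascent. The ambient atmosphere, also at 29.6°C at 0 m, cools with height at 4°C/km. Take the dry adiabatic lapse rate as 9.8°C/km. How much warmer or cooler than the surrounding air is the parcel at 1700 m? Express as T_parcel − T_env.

-9.86°C (parcel cooler than environment)

Parcel:
  0–1700 m, dry: Δz = 1.7 km ⇒ ΔT = -16.66°C; T = 12.94°C
Environment:
  0–1700 m, environment: Δz = 1.7 km ⇒ ΔT = -6.8°C; T = 22.8°C
T_parcel − T_env = 12.94 − 22.8 = -9.86°C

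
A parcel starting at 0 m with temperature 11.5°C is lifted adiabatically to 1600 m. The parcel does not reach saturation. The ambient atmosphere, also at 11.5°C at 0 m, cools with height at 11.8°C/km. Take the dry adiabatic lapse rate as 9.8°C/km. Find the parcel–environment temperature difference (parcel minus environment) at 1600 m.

+3.2°C (parcel warmer than environment)

Parcel:
  Dry to 1600 m: -9.8 × 1.6 km = -15.68°C, so T = -4.18°C.
Environment:
  Environment to 1600 m: -11.8 × 1.6 km = -18.88°C, so T = -7.38°C.
T_parcel − T_env = -4.18 − (-7.38) = +3.2°C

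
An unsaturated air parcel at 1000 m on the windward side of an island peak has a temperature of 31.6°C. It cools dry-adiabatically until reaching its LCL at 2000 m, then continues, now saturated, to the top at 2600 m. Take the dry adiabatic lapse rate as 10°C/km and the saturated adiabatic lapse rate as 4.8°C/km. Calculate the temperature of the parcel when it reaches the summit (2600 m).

1000 → 2000 m (dry, 10°C/km): ΔT = -10 × 1 = -10°C → T = 21.6°C
2000 → 2600 m (saturated, 4.8°C/km): ΔT = -4.8 × 0.6 = -2.88°C → T = 18.72°C

18.72°C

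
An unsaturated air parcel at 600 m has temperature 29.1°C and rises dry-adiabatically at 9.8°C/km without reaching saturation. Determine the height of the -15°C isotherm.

5100 m

Height above start = (29.1 − (-15)) / 9.8 = 4.5 km
Altitude = 600 m + 4500 m = 5100 m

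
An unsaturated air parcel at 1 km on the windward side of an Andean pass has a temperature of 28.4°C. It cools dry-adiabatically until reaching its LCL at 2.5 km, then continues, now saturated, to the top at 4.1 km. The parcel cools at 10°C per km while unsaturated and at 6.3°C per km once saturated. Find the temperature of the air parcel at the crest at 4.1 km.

1000 → 2500 m (dry, 10°C/km): ΔT = -10 × 1.5 = -15°C → T = 13.4°C
2500 → 4100 m (saturated, 6.3°C/km): ΔT = -6.3 × 1.6 = -10.08°C → T = 3.32°C

3.32°C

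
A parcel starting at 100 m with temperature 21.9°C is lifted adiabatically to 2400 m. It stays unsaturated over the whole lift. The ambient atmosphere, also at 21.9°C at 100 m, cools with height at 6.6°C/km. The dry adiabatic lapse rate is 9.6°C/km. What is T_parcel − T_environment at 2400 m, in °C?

Parcel:
  From 100 m to 2400 m (dry): cools by 9.6 × 2.3 = 22.08°C, giving -0.18°C.
Environment:
  From 100 m to 2400 m (environment): cools by 6.6 × 2.3 = 15.18°C, giving 6.72°C.
T_parcel − T_env = -0.18 − 6.72 = -6.9°C

-6.9°C (parcel cooler than environment)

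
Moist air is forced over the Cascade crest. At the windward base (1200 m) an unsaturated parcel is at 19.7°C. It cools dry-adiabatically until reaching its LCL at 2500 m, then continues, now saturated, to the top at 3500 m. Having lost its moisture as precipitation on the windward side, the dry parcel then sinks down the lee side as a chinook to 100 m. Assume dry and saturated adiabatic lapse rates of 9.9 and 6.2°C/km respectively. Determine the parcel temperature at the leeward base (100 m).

1200–2500 m, dry: Δz = 1.3 km ⇒ ΔT = -12.87°C; T = 6.83°C
2500–3500 m, saturated: Δz = 1 km ⇒ ΔT = -6.2°C; T = 0.63°C
3500–100 m, dry descent: Δz = 3.4 km ⇒ ΔT = +33.66°C; T = 34.29°C

34.29°C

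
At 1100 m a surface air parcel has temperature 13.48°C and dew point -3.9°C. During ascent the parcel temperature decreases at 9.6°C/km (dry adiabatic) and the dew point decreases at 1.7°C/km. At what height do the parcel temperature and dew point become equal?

T and T_d converge at 9.6 − 1.7 = 7.9°C per km
Height above start = (13.48 − (-3.9)) / 7.9 = 2.2 km
LCL altitude = 1100 m + 2200 m = 3300 m

3300 m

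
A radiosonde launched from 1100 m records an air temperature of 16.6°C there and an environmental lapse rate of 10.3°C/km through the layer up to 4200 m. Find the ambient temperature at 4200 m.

-15.33°C

Environmental to 4200 m: -10.3 × 3.1 km = -31.93°C, so T = -15.33°C.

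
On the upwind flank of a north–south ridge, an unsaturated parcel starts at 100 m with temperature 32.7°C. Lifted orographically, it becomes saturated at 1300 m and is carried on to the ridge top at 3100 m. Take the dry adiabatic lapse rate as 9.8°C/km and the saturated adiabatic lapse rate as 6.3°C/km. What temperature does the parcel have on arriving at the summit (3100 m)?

9.6°C

100–1300 m, dry: Δz = 1.2 km ⇒ ΔT = -11.76°C; T = 20.94°C
1300–3100 m, saturated: Δz = 1.8 km ⇒ ΔT = -11.34°C; T = 9.6°C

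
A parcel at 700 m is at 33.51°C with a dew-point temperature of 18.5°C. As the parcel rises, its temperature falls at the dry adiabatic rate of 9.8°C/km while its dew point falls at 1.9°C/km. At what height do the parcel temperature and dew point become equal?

2600 m

T and T_d converge at 9.8 − 1.9 = 7.9°C per km
Height above start = (33.51 − 18.5) / 7.9 = 1.9 km
LCL altitude = 700 m + 1900 m = 2600 m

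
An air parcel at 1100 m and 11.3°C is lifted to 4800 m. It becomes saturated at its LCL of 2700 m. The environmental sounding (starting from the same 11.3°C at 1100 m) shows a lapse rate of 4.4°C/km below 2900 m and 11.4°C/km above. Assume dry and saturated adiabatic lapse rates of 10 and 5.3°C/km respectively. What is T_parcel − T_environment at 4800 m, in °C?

Parcel:
  From 1100 m to 2700 m (dry): cools by 10 × 1.6 = 16°C, giving -4.7°C.
  From 2700 m to 4800 m (saturated): cools by 5.3 × 2.1 = 11.13°C, giving -15.83°C.
Environment:
  From 1100 m to 2900 m (environment, lower layer): cools by 4.4 × 1.8 = 7.92°C, giving 3.38°C.
  From 2900 m to 4800 m (environment, upper layer): cools by 11.4 × 1.9 = 21.66°C, giving -18.28°C.
T_parcel − T_env = -15.83 − (-18.28) = +2.45°C

+2.45°C (parcel warmer than environment)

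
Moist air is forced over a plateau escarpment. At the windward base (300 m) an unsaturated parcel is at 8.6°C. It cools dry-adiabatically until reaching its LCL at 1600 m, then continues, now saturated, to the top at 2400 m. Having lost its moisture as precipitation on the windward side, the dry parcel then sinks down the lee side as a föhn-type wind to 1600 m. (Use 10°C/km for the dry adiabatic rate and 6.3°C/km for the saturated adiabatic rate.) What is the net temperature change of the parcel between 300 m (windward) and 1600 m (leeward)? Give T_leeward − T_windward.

300–1600 m, dry: Δz = 1.3 km ⇒ ΔT = -13°C; T = -4.4°C
1600–2400 m, saturated: Δz = 0.8 km ⇒ ΔT = -5.04°C; T = -9.44°C
2400–1600 m, dry descent: Δz = 0.8 km ⇒ ΔT = +8°C; T = -1.44°C
Net change vs windward start: -1.44 − 8.6 = -10.04°C

-10.04°C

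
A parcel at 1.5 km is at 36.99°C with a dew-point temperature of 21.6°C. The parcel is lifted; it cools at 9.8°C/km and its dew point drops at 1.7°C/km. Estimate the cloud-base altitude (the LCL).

3.4 km

T and T_d converge at 9.8 − 1.7 = 8.1°C per km
Height above start = (36.99 − 21.6) / 8.1 = 1.9 km
LCL altitude = 1500 m + 1900 m = 3400 m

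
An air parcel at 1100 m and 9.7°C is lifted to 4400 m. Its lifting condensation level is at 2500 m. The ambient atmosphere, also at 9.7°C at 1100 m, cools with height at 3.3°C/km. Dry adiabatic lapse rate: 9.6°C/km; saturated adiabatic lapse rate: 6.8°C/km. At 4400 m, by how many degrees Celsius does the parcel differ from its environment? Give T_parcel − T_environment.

Parcel:
  1100–2500 m, dry: Δz = 1.4 km ⇒ ΔT = -13.44°C; T = -3.74°C
  2500–4400 m, saturated: Δz = 1.9 km ⇒ ΔT = -12.92°C; T = -16.66°C
Environment:
  1100–4400 m, environment: Δz = 3.3 km ⇒ ΔT = -10.89°C; T = -1.19°C
T_parcel − T_env = -16.66 − (-1.19) = -15.47°C

-15.47°C (parcel cooler than environment)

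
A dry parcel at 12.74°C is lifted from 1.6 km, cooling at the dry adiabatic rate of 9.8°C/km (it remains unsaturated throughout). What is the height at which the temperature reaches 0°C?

Height above start = (12.74 − 0) / 9.8 = 1.3 km
Altitude = 1600 m + 1300 m = 2900 m

2.9 km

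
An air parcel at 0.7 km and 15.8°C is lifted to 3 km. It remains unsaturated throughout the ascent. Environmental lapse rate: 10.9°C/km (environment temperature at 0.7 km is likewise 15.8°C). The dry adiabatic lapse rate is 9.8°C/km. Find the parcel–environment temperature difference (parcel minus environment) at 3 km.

Parcel:
  700–3000 m, dry: Δz = 2.3 km ⇒ ΔT = -22.54°C; T = -6.74°C
Environment:
  700–3000 m, environment: Δz = 2.3 km ⇒ ΔT = -25.07°C; T = -9.27°C
T_parcel − T_env = -6.74 − (-9.27) = +2.53°C

+2.53°C (parcel warmer than environment)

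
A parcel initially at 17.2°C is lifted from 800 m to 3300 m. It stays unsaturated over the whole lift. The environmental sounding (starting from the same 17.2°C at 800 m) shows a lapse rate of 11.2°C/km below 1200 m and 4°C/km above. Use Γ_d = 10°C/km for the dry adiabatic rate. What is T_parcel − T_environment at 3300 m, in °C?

-12.12°C (parcel cooler than environment)

Parcel:
  800–3300 m, dry: Δz = 2.5 km ⇒ ΔT = -25°C; T = -7.8°C
Environment:
  800–1200 m, environment, lower layer: Δz = 0.4 km ⇒ ΔT = -4.48°C; T = 12.72°C
  1200–3300 m, environment, upper layer: Δz = 2.1 km ⇒ ΔT = -8.4°C; T = 4.32°C
T_parcel − T_env = -7.8 − 4.32 = -12.12°C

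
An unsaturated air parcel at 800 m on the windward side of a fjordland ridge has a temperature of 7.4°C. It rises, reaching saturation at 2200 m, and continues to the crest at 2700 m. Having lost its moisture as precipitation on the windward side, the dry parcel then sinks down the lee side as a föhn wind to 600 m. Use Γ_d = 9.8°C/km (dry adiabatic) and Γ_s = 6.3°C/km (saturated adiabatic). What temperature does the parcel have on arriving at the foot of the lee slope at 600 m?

From 800 m to 2200 m (dry): cools by 9.8 × 1.4 = 13.72°C, giving -6.32°C.
From 2200 m to 2700 m (saturated): cools by 6.3 × 0.5 = 3.15°C, giving -9.47°C.
From 2700 m to 600 m (dry descent): warms by 9.8 × 2.1 = 20.58°C, giving 11.11°C.

11.11°C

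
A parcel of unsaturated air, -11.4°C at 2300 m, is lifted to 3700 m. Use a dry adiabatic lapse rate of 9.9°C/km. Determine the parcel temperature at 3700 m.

Dry adiabatic to 3700 m: -9.9 × 1.4 km = -13.86°C, so T = -25.26°C.

-25.26°C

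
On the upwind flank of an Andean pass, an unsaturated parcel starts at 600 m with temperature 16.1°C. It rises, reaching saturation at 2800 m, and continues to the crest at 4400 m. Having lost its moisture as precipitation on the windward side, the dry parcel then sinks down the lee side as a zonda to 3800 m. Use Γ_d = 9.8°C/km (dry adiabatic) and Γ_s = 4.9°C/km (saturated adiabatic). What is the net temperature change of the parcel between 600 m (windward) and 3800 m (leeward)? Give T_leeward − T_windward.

-23.52°C

600–2800 m, dry: Δz = 2.2 km ⇒ ΔT = -21.56°C; T = -5.46°C
2800–4400 m, saturated: Δz = 1.6 km ⇒ ΔT = -7.84°C; T = -13.3°C
4400–3800 m, dry descent: Δz = 0.6 km ⇒ ΔT = +5.88°C; T = -7.42°C
Net change vs windward start: -7.42 − 16.1 = -23.52°C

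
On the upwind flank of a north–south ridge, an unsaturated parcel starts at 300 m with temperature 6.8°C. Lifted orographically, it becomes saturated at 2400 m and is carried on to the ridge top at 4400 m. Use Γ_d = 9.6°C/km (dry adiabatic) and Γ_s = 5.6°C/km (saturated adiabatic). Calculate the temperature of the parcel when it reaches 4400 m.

-24.56°C

300 → 2400 m (dry, 9.6°C/km): ΔT = -9.6 × 2.1 = -20.16°C → T = -13.36°C
2400 → 4400 m (saturated, 5.6°C/km): ΔT = -5.6 × 2 = -11.2°C → T = -24.56°C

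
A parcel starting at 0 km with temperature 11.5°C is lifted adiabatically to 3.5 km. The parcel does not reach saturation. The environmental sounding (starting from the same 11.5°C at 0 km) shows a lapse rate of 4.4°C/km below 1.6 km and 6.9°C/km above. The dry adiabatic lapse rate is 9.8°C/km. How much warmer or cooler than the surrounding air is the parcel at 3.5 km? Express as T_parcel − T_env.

-14.15°C (parcel cooler than environment)

Parcel:
  0 → 3500 m (dry, 9.8°C/km): ΔT = -9.8 × 3.5 = -34.3°C → T = -22.8°C
Environment:
  0 → 1600 m (environment, lower layer, 4.4°C/km): ΔT = -4.4 × 1.6 = -7.04°C → T = 4.46°C
  1600 → 3500 m (environment, upper layer, 6.9°C/km): ΔT = -6.9 × 1.9 = -13.11°C → T = -8.65°C
T_parcel − T_env = -22.8 − (-8.65) = -14.15°C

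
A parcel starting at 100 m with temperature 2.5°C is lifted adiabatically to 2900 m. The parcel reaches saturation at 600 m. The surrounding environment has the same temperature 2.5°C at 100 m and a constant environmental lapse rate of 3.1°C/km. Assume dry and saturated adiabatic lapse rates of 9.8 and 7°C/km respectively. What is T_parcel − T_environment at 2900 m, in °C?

-12.32°C (parcel cooler than environment)

Parcel:
  100 → 600 m (dry, 9.8°C/km): ΔT = -9.8 × 0.5 = -4.9°C → T = -2.4°C
  600 → 2900 m (saturated, 7°C/km): ΔT = -7 × 2.3 = -16.1°C → T = -18.5°C
Environment:
  100 → 2900 m (environment, 3.1°C/km): ΔT = -3.1 × 2.8 = -8.68°C → T = -6.18°C
T_parcel − T_env = -18.5 − (-6.18) = -12.32°C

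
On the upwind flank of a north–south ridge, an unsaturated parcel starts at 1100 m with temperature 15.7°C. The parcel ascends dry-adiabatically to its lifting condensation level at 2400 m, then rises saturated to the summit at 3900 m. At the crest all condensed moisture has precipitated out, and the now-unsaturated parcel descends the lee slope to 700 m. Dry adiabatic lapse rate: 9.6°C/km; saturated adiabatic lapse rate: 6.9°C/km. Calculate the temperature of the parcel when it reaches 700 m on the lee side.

23.59°C

Dry to 2400 m: -9.6 × 1.3 km = -12.48°C, so T = 3.22°C.
Saturated to 3900 m: -6.9 × 1.5 km = -10.35°C, so T = -7.13°C.
Dry descent to 700 m: +9.6 × 3.2 km = +30.72°C, so T = 23.59°C.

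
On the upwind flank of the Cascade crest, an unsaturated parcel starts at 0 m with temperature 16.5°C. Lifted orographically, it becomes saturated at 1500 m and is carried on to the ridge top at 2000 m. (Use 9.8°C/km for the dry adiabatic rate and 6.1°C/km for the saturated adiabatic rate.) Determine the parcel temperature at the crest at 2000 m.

0–1500 m, dry: Δz = 1.5 km ⇒ ΔT = -14.7°C; T = 1.8°C
1500–2000 m, saturated: Δz = 0.5 km ⇒ ΔT = -3.05°C; T = -1.25°C

-1.25°C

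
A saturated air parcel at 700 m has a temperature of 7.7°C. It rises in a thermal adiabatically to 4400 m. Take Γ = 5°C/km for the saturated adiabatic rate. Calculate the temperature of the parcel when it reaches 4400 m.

From 700 m to 4400 m (saturated adiabatic): cools by 5 × 3.7 = 18.5°C, giving -10.8°C.

-10.8°C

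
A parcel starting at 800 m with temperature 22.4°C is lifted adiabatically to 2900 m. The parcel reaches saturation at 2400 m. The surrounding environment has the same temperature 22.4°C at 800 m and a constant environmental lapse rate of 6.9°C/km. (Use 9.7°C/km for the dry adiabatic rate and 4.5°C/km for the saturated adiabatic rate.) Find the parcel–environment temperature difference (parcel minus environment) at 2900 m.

Parcel:
  800 → 2400 m (dry, 9.7°C/km): ΔT = -9.7 × 1.6 = -15.52°C → T = 6.88°C
  2400 → 2900 m (saturated, 4.5°C/km): ΔT = -4.5 × 0.5 = -2.25°C → T = 4.63°C
Environment:
  800 → 2900 m (environment, 6.9°C/km): ΔT = -6.9 × 2.1 = -14.49°C → T = 7.91°C
T_parcel − T_env = 4.63 − 7.91 = -3.28°C

-3.28°C (parcel cooler than environment)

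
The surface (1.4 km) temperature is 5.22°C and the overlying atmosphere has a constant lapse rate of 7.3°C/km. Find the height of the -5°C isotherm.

Height above start = (5.22 − (-5)) / 7.3 = 1.4 km
Altitude = 1400 m + 1400 m = 2800 m

2.8 km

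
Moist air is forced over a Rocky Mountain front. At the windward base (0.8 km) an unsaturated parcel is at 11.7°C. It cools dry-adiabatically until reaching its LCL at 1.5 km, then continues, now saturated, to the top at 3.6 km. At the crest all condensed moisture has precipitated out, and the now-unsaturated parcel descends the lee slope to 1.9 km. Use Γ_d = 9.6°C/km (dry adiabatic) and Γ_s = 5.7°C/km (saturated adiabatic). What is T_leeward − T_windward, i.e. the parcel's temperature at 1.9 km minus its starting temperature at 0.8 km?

-2.37°C

800–1500 m, dry: Δz = 0.7 km ⇒ ΔT = -6.72°C; T = 4.98°C
1500–3600 m, saturated: Δz = 2.1 km ⇒ ΔT = -11.97°C; T = -6.99°C
3600–1900 m, dry descent: Δz = 1.7 km ⇒ ΔT = +16.32°C; T = 9.33°C
Net change vs windward start: 9.33 − 11.7 = -2.37°C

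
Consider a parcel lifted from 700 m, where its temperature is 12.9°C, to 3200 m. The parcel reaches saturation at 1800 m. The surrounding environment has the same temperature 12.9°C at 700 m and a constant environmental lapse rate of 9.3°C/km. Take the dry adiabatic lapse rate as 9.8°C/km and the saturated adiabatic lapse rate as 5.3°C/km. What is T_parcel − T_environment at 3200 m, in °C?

+5.05°C (parcel warmer than environment)

Parcel:
  From 700 m to 1800 m (dry): cools by 9.8 × 1.1 = 10.78°C, giving 2.12°C.
  From 1800 m to 3200 m (saturated): cools by 5.3 × 1.4 = 7.42°C, giving -5.3°C.
Environment:
  From 700 m to 3200 m (environment): cools by 9.3 × 2.5 = 23.25°C, giving -10.35°C.
T_parcel − T_env = -5.3 − (-10.35) = +5.05°C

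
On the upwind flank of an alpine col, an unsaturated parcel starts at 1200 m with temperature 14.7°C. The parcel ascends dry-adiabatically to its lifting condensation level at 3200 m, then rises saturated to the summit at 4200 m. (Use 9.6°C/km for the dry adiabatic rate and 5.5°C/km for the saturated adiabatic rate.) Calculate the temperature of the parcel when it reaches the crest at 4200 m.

-10°C

From 1200 m to 3200 m (dry): cools by 9.6 × 2 = 19.2°C, giving -4.5°C.
From 3200 m to 4200 m (saturated): cools by 5.5 × 1 = 5.5°C, giving -10°C.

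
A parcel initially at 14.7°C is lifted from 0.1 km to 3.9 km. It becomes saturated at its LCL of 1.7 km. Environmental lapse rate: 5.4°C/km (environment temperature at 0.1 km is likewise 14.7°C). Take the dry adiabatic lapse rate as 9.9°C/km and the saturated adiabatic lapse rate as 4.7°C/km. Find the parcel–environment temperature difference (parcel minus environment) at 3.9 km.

-5.66°C (parcel cooler than environment)

Parcel:
  100 → 1700 m (dry, 9.9°C/km): ΔT = -9.9 × 1.6 = -15.84°C → T = -1.14°C
  1700 → 3900 m (saturated, 4.7°C/km): ΔT = -4.7 × 2.2 = -10.34°C → T = -11.48°C
Environment:
  100 → 3900 m (environment, 5.4°C/km): ΔT = -5.4 × 3.8 = -20.52°C → T = -5.82°C
T_parcel − T_env = -11.48 − (-5.82) = -5.66°C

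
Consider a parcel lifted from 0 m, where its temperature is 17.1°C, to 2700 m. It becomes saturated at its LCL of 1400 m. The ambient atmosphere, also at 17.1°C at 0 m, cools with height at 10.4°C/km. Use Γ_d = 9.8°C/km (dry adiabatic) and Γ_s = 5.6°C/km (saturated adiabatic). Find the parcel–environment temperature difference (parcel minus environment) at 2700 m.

Parcel:
  Dry to 1400 m: -9.8 × 1.4 km = -13.72°C, so T = 3.38°C.
  Saturated to 2700 m: -5.6 × 1.3 km = -7.28°C, so T = -3.9°C.
Environment:
  Environment to 2700 m: -10.4 × 2.7 km = -28.08°C, so T = -10.98°C.
T_parcel − T_env = -3.9 − (-10.98) = +7.08°C

+7.08°C (parcel warmer than environment)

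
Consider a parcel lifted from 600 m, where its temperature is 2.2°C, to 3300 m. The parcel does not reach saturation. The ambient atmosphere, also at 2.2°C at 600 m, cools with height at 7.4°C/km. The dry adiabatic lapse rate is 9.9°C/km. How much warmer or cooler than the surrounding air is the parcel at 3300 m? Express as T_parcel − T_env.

Parcel:
  Dry to 3300 m: -9.9 × 2.7 km = -26.73°C, so T = -24.53°C.
Environment:
  Environment to 3300 m: -7.4 × 2.7 km = -19.98°C, so T = -17.78°C.
T_parcel − T_env = -24.53 − (-17.78) = -6.75°C

-6.75°C (parcel cooler than environment)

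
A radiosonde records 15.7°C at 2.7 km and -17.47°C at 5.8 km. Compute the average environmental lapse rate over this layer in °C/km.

Γ = −ΔT/Δz = (15.7 − (-17.47)) / (5800 − 2700) m
  = 33.17°C / 3.1 km = 10.7°C/km

10.7°C/km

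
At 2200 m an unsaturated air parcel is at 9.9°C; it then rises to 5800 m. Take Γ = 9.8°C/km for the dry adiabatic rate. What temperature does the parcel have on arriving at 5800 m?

From 2200 m to 5800 m (dry adiabatic): cools by 9.8 × 3.6 = 35.28°C, giving -25.38°C.

-25.38°C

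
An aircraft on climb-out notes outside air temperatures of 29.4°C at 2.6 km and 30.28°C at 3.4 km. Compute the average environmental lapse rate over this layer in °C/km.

-1.1°C/km

Γ = −ΔT/Δz = (29.4 − 30.28) / (3400 − 2600) m
  = -0.88°C / 0.8 km = -1.1°C/km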